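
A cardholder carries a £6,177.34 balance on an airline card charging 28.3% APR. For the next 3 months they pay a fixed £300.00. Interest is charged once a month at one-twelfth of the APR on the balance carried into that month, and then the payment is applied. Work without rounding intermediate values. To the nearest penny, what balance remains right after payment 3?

£5,703.38

Monthly rate r = 28.3%/12 = 2.35833% = 0.0235833.
Each month: B ← B·(1+r) − £300.00.
Month 1: interest £145.68; balance after payment £6,023.02.
Month 2: interest £142.04; balance after payment £5,865.07.
Month 3: interest £138.32; balance after payment £5,703.38.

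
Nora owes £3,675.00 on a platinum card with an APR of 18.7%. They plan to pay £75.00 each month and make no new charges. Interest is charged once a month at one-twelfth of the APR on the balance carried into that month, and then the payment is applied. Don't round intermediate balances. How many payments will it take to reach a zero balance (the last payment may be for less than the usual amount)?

Monthly rate r = 18.7%/12 = 1.55833% = 0.0155833.
Recurrence: B ← B·(1+r) − £75.00.
Month 1: interest £57.27; balance after payment £3,657.27.
Month 2: interest £56.99; balance after payment £3,639.26.
Closed form: n = −ln(1 − rB₀/P)/ln(1+r) = −ln(0.23642)/ln(1.01558) ≈ 93.264, so the balance reaches zero during payment 94.

94 months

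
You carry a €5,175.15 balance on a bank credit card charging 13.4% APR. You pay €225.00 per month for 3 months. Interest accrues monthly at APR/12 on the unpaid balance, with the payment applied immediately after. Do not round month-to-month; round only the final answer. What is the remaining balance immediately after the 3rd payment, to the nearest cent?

Monthly rate r = 13.4%/12 = 1.11667% = 0.0111667.
Each month: B ← B·(1+r) − €225.00.
Month 1: interest €57.79; balance after payment €5,007.94.
Month 2: interest €55.92; balance after payment €4,838.86.
Month 3: interest €54.03; balance after payment €4,667.90.

€4,667.90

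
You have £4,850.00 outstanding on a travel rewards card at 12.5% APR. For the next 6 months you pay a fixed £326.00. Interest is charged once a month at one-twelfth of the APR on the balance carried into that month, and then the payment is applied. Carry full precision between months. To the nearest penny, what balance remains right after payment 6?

Monthly rate r = 12.5%/12 = 1.04167% = 0.0104167.
Each month: B ← B·(1+r) − £326.00.
Month 1: interest £50.52; balance after payment £4,574.52.
Month 2: interest £47.65; balance after payment £4,296.17.
Month 3: interest £44.75; balance after payment £4,014.92.
Month 4: interest £41.82; balance after payment £3,730.75.
Month 5: interest £38.86; balance after payment £3,443.61.
Month 6: interest £35.87; balance after payment £3,153.48.

£3,153.48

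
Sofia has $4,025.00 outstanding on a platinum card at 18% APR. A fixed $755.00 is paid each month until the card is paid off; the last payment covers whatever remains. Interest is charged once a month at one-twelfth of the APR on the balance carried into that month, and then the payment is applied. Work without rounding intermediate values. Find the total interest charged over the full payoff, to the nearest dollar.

$203

Monthly rate r = 18%/12 = 1.5% = 0.015.
Payoff takes n = ⌈−ln(1 − rB₀/P)/ln(1+r)⌉ = ⌈5.598⌉ = 6 payments; the last is $452.80.
Total paid = 5·$755.00 + $452.80 = $4,227.80.
Total interest = total paid − principal = $4,227.80 − $4,025.00 = $202.80.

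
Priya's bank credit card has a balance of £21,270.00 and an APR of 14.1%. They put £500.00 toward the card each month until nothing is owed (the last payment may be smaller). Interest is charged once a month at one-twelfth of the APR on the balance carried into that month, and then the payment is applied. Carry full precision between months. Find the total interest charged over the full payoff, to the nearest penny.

£8,385.93

Monthly rate r = 14.1%/12 = 1.175% = 0.01175.
Payoff takes n = ⌈−ln(1 − rB₀/P)/ln(1+r)⌉ = ⌈59.311⌉ = 60 payments; the last is £155.93.
Total paid = 59·£500.00 + £155.93 = £29,655.93.
Total interest = total paid − principal = £29,655.93 − £21,270.00 = £8,385.93.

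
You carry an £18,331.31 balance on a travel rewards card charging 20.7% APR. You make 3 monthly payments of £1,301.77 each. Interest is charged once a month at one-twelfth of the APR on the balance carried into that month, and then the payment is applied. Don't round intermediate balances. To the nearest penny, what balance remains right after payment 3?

£15,323.35

Monthly rate r = 20.7%/12 = 1.725% = 0.01725.
Each month: B ← B·(1+r) − £1,301.77.
Month 1: interest £316.22; balance after payment £17,345.76.
Month 2: interest £299.21; balance after payment £16,343.20.
Month 3: interest £281.92; balance after payment £15,323.35.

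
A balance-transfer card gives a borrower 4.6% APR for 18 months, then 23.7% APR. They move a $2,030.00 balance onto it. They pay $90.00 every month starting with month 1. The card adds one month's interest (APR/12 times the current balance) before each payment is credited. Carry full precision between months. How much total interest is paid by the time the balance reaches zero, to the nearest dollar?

$126

Promo months 1–18 at r₀ = 4.6%/12 = 0.00383333; months 19+ at r₁ = 23.7%/12 = 0.01975.
After month 18: iterate B ← B·(1+r₀) − $90.00 for 18 months → $500.85.
Then at r₁ with $90.00/mo: n₂ = −ln(1 − r₁·B/P)/ln(1+r₁) ≈ 5.95 → 6 more payments.
Total paid = 23·$90.00 + $85.83 = $2,155.83; interest = $2,155.83 − $2,030.00 = $125.83.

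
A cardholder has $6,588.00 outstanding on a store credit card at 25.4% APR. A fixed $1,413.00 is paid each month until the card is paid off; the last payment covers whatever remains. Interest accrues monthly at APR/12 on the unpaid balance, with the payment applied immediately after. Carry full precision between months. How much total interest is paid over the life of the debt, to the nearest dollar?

Monthly rate r = 25.4%/12 = 2.11667% = 0.0211667.
Payoff takes n = ⌈−ln(1 − rB₀/P)/ln(1+r)⌉ = ⌈4.961⌉ = 5 payments; the last is $1,357.89.
Total paid = 4·$1,413.00 + $1,357.89 = $7,009.89.
Total interest = total paid − principal = $7,009.89 − $6,588.00 = $421.89.

$422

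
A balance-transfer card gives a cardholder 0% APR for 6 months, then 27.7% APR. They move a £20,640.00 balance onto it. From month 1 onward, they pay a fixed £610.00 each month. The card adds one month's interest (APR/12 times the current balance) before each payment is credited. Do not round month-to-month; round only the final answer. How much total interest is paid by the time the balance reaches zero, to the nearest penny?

Promo months 1–6 at r₀ = 0%/12 = 0; months 7+ at r₁ = 27.7%/12 = 0.0230833.
After month 6 (no interest yet): B = £20,640.00 − 6·£610.00 = £16,980.00.
Then at r₁ with £610.00/mo: n₂ = −ln(1 − r₁·B/P)/ln(1+r₁) ≈ 45.08 → 46 more payments.
Total paid = 51·£610.00 + £49.03 = £31,159.03; interest = £31,159.03 − £20,640.00 = £10,519.03.

£10,519.03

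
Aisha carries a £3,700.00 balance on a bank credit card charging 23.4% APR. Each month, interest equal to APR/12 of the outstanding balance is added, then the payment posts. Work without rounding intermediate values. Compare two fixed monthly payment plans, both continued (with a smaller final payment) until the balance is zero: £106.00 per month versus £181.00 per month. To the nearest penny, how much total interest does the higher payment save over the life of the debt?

£1,499.05

Monthly rate r = 23.4%/12 = 1.95% = 0.0195.
At £106.00/mo: n = ⌈−ln(1 − rB₀/P)/ln(1+r)⌉ = 60 payments (last £11.48); total interest = total paid − £3,700.00 = £2,565.48.
At £181.00/mo: 27 payments (last £60.43); total interest £1,066.43.
Interest saved = £2,565.48 − £1,066.43 = £1,499.05.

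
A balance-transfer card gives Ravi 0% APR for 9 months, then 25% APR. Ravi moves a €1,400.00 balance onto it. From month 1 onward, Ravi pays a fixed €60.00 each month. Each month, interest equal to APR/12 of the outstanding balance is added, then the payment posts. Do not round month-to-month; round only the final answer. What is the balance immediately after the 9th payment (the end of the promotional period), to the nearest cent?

€860.00

Promo months 1–9 at r₀ = 0%/12 = 0; months 10+ at r₁ = 25%/12 = 0.0208333.
After month 9 (no interest yet): B = €1,400.00 − 9·€60.00 = €860.00.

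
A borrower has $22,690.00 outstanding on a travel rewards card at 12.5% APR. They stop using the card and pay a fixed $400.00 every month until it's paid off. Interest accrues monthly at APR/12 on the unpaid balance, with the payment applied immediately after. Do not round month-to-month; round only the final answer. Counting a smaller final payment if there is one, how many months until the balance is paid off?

87 payments

Monthly rate r = 12.5%/12 = 1.04167% = 0.0104167.
Recurrence: B ← B·(1+r) − $400.00.
Month 1: interest $236.35; balance after payment $22,526.35.
Month 2: interest $234.65; balance after payment $22,361.00.
Closed form: n = −ln(1 − rB₀/P)/ln(1+r) = −ln(0.40911)/ln(1.01042) ≈ 86.247, so the balance reaches zero during payment 87.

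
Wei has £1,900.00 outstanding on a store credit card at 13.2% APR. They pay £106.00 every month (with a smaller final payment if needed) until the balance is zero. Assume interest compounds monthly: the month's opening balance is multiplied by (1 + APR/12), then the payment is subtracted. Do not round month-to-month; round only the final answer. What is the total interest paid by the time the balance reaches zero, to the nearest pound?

£228

Monthly rate r = 13.2%/12 = 1.1% = 0.011.
Payoff takes n = ⌈−ln(1 − rB₀/P)/ln(1+r)⌉ = ⌈20.074⌉ = 21 payments; the last is £7.92.
Total paid = 20·£106.00 + £7.92 = £2,127.92.
Total interest = total paid − principal = £2,127.92 − £1,900.00 = £227.92.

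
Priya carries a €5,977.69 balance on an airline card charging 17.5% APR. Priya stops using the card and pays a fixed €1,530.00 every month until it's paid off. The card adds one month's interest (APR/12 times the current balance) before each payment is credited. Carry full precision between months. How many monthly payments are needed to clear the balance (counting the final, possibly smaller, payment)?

5 payments

Monthly rate r = 17.5%/12 = 1.45833% = 0.0145833.
Recurrence: B ← B·(1+r) − €1,530.00.
Month 1: interest €87.17; balance after payment €4,534.86.
Month 2: interest €66.13; balance after payment €3,071.00.
Month 3: interest €44.79; balance after payment €1,585.78.
Month 4: interest €23.13; balance after payment €78.91.
Month 5: interest €1.15; balance after payment €0.00.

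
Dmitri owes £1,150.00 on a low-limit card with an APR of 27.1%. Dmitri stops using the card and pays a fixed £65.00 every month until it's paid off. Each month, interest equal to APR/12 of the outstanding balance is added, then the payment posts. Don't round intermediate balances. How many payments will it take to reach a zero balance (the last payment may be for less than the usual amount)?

Monthly rate r = 27.1%/12 = 2.25833% = 0.0225833.
Recurrence: B ← B·(1+r) − £65.00.
Month 1: interest £25.97; balance after payment £1,110.97.
Month 2: interest £25.09; balance after payment £1,071.06.
Closed form: n = −ln(1 − rB₀/P)/ln(1+r) = −ln(0.60045)/ln(1.02258) ≈ 22.841, so the balance reaches zero during payment 23.

23 payments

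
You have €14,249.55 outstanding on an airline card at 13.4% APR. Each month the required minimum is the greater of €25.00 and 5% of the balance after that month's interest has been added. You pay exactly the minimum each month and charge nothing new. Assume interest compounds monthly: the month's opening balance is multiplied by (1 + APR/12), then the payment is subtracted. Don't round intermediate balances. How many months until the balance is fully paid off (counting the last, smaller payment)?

Monthly rate r = 13.4%/12 = 1.11667% = 0.0111667.
While 5% of the post-interest balance exceeds €25.00, each month B ← (B·(1+r))·(1 − 0.05), i.e. B shrinks by the factor (1+r)·0.95 = 0.96061.
This holds for months 1–84. Entering month 85 the balance is €487.19; 5% of the post-interest balance is now below €25.00, so the flat €25.00 minimum applies from here.
From month 85 a fixed €25.00 at rate r clears €487.19 in 23 more payments. Total: 84 + 23 = 107 months.

107 months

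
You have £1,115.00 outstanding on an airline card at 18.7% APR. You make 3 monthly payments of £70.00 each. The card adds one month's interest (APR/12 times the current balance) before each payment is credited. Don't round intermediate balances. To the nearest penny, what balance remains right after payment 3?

£954.65

Monthly rate r = 18.7%/12 = 1.55833% = 0.0155833.
Each month: B ← B·(1+r) − £70.00.
Month 1: interest £17.38; balance after payment £1,062.38.
Month 2: interest £16.56; balance after payment £1,008.93.
Month 3: interest £15.72; balance after payment £954.65.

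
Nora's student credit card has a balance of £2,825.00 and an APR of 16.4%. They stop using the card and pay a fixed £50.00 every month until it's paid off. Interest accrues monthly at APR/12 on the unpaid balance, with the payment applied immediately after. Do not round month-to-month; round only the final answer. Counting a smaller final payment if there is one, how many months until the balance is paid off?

Monthly rate r = 16.4%/12 = 1.36667% = 0.0136667.
Recurrence: B ← B·(1+r) − £50.00.
Month 1: interest £38.61; balance after payment £2,813.61.
Month 2: interest £38.45; balance after payment £2,802.06.
Closed form: n = −ln(1 − rB₀/P)/ln(1+r) = −ln(0.22783)/ln(1.01367) ≈ 108.968, so the balance reaches zero during payment 109.

109 months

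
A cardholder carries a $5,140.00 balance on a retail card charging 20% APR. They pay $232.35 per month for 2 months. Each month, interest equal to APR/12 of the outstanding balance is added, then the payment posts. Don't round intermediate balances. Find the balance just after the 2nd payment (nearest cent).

Monthly rate r = 20%/12 = 1.66667% = 0.0166667.
Each month: B ← B·(1+r) − $232.35.
Month 1: interest $85.67; balance after payment $4,993.32.
Month 2: interest $83.22; balance after payment $4,844.19.

$4,844.19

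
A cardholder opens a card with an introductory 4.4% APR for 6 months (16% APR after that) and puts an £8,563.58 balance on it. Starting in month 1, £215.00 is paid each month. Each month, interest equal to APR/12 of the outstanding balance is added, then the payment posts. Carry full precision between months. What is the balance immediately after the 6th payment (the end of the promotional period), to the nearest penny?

Promo months 1–6 at r₀ = 4.4%/12 = 0.00366667; months 7+ at r₁ = 16%/12 = 0.0133333.
After month 6: iterate B ← B·(1+r₀) − £215.00 for 6 months → £7,451.83.

£7,451.83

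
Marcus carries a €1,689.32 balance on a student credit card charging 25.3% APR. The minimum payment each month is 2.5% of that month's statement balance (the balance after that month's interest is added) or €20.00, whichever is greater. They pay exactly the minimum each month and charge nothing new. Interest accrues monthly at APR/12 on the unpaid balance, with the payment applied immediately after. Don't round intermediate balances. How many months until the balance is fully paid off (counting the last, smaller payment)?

257 months

Monthly rate r = 25.3%/12 = 2.10833% = 0.0210833.
While 2.5% of the post-interest balance exceeds €20.00, each month B ← (B·(1+r))·(1 − 0.025), i.e. B shrinks by the factor (1+r)·0.975 = 0.99556.
This holds for months 1–173. Entering month 174 the balance is €781.80; 2.5% of the post-interest balance is now below €20.00, so the flat €20.00 minimum applies from here.
From month 174 a fixed €20.00 at rate r clears €781.80 in 84 more payments. Total: 173 + 84 = 257 months.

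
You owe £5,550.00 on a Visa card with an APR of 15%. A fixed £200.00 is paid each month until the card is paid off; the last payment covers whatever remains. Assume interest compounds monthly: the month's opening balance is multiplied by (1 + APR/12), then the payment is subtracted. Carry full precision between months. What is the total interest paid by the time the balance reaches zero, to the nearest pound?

Monthly rate r = 15%/12 = 1.25% = 0.0125.
Payoff takes n = ⌈−ln(1 − rB₀/P)/ln(1+r)⌉ = ⌈34.291⌉ = 35 payments; the last is £58.56.
Total paid = 34·£200.00 + £58.56 = £6,858.56.
Total interest = total paid − principal = £6,858.56 − £5,550.00 = £1,308.56.

£1,309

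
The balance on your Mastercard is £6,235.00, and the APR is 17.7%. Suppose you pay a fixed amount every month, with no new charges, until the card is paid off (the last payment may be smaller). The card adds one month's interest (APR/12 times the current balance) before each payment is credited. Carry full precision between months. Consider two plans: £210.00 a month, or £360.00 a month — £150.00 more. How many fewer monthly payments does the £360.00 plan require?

Monthly rate r = 17.7%/12 = 1.475% = 0.01475.
At £210.00/mo: n = ⌈−ln(1 − rB₀/P)/ln(1+r)⌉ = 40 payments (last £73.32); total interest = total paid − £6,235.00 = £2,028.32.
At £360.00/mo: 21 payments (last £53.08); total interest £1,018.08.
Payments saved = 40 − 21 = 19.

19 fewer payments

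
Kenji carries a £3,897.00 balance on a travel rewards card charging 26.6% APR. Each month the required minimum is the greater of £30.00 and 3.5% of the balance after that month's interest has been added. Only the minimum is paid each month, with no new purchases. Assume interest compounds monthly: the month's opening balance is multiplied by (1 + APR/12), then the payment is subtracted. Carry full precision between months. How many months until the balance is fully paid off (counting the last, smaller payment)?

Monthly rate r = 26.6%/12 = 2.21667% = 0.0221667.
While 3.5% of the post-interest balance exceeds £30.00, each month B ← (B·(1+r))·(1 − 0.035), i.e. B shrinks by the factor (1+r)·0.965 = 0.98639.
This holds for months 1–113. Entering month 114 the balance is £828.46; 3.5% of the post-interest balance is now below £30.00, so the flat £30.00 minimum applies from here.
From month 114 a fixed £30.00 at rate r clears £828.46 in 44 more payments. Total: 113 + 44 = 157 months.

157 months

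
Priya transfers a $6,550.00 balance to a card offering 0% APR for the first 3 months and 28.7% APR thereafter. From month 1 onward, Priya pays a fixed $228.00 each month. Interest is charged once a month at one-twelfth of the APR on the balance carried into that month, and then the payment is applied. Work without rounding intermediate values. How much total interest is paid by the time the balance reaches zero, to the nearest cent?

$3,350.77

Promo months 1–3 at r₀ = 0%/12 = 0; months 4+ at r₁ = 28.7%/12 = 0.0239167.
After month 3 (no interest yet): B = $6,550.00 − 3·$228.00 = $5,866.00.
Then at r₁ with $228.00/mo: n₂ = −ln(1 − r₁·B/P)/ln(1+r₁) ≈ 40.42 → 41 more payments.
Total paid = 43·$228.00 + $96.77 = $9,900.77; interest = $9,900.77 − $6,550.00 = $3,350.77.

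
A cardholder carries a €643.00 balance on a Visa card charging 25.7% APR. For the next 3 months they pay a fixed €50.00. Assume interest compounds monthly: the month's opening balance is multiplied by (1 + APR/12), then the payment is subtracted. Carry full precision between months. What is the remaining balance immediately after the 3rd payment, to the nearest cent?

Monthly rate r = 25.7%/12 = 2.14167% = 0.0214167.
Each month: B ← B·(1+r) − €50.00.
Month 1: interest €13.77; balance after payment €606.77.
Month 2: interest €13.00; balance after payment €569.77.
Month 3: interest €12.20; balance after payment €531.97.

€531.97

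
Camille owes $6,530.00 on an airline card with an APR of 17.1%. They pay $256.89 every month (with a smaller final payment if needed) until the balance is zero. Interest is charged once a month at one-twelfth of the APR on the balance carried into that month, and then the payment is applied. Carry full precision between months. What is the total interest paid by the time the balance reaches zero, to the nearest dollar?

$1,636

Monthly rate r = 17.1%/12 = 1.425% = 0.01425.
Payoff takes n = ⌈−ln(1 − rB₀/P)/ln(1+r)⌉ = ⌈31.787⌉ = 32 payments; the last is $202.57.
Total paid = 31·$256.89 + $202.57 = $8,166.16.
Total interest = total paid − principal = $8,166.16 − $6,530.00 = $1,636.16.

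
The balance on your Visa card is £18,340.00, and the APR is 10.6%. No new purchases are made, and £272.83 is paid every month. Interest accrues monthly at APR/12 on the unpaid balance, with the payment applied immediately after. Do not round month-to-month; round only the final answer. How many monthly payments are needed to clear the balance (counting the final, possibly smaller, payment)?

103 payments

Monthly rate r = 10.6%/12 = 0.883333% = 0.00883333.
Recurrence: B ← B·(1+r) − £272.83.
Month 1: interest £162.00; balance after payment £18,229.17.
Month 2: interest £161.02; balance after payment £18,117.37.
Closed form: n = −ln(1 − rB₀/P)/ln(1+r) = −ln(0.40621)/ln(1.00883) ≈ 102.436, so the balance reaches zero during payment 103.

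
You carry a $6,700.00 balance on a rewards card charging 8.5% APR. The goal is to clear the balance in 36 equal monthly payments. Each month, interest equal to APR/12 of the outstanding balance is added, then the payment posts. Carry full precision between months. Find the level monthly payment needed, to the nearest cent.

Monthly rate r = 8.5%/12 = 0.708333% = 0.00708333.
Level-payment amortization: P = B₀·r / (1 − (1+r)^(−n)) = 6700.00·0.00708333 / (1 − 1.00708^(−36)).
Denominator 1 − (1+r)^(−36) = 0.22438663.
P = 47.4583 / 0.22438663 ≈ 211.50.

$211.50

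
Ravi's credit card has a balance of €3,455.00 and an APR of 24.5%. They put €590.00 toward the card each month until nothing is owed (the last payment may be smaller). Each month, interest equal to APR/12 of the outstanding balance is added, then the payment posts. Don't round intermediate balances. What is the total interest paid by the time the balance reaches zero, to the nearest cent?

€263.32

Monthly rate r = 24.5%/12 = 2.04167% = 0.0204167.
Payoff takes n = ⌈−ln(1 − rB₀/P)/ln(1+r)⌉ = ⌈6.300⌉ = 7 payments; the last is €178.32.
Total paid = 6·€590.00 + €178.32 = €3,718.32.
Total interest = total paid − principal = €3,718.32 − €3,455.00 = €263.32.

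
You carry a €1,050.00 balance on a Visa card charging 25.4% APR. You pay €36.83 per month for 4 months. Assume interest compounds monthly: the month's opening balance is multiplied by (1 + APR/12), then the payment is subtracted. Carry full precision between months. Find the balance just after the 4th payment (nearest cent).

Monthly rate r = 25.4%/12 = 2.11667% = 0.0211667.
Each month: B ← B·(1+r) − €36.83.
Month 1: interest €22.23; balance after payment €1,035.39.
Month 2: interest €21.92; balance after payment €1,020.48.
Month 3: interest €21.60; balance after payment €1,005.25.
Month 4: interest €21.28; balance after payment €989.70.

€989.70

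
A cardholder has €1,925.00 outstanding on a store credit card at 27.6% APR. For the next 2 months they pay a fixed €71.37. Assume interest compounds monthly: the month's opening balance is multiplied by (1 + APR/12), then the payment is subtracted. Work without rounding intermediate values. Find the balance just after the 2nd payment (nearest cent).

Monthly rate r = 27.6%/12 = 2.3% = 0.023.
Each month: B ← B·(1+r) − €71.37.
Month 1: interest €44.27; balance after payment €1,897.91.
Month 2: interest €43.65; balance after payment €1,870.19.

€1,870.19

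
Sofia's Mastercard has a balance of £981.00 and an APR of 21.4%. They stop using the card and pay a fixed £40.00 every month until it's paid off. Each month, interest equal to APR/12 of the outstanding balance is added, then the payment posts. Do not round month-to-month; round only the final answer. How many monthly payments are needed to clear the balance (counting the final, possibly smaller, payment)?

33 payments

Monthly rate r = 21.4%/12 = 1.78333% = 0.0178333.
Recurrence: B ← B·(1+r) − £40.00.
Month 1: interest £17.49; balance after payment £958.49.
Month 2: interest £17.09; balance after payment £935.59.
Closed form: n = −ln(1 − rB₀/P)/ln(1+r) = −ln(0.56264)/ln(1.01783) ≈ 32.536, so the balance reaches zero during payment 33.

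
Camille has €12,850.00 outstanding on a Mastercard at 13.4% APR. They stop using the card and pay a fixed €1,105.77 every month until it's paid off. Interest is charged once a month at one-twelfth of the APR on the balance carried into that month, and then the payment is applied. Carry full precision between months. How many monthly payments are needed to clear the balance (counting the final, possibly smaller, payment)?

13 payments

Monthly rate r = 13.4%/12 = 1.11667% = 0.0111667.
Recurrence: B ← B·(1+r) − €1,105.77.
Month 1: interest €143.49; balance after payment €11,887.72.
Month 2: interest €132.75; balance after payment €10,914.70.
Closed form: n = −ln(1 − rB₀/P)/ln(1+r) = −ln(0.87023)/ln(1.01117) ≈ 12.517, so the balance reaches zero during payment 13.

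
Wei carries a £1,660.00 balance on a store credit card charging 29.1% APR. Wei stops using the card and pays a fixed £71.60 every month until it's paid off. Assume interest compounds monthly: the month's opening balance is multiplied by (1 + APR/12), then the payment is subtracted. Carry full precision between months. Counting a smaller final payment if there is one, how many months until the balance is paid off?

35 payments

Monthly rate r = 29.1%/12 = 2.425% = 0.02425.
Recurrence: B ← B·(1+r) − £71.60.
Month 1: interest £40.26; balance after payment £1,628.66.
Month 2: interest £39.49; balance after payment £1,596.55.
Closed form: n = −ln(1 − rB₀/P)/ln(1+r) = −ln(0.43778)/ln(1.02425) ≈ 34.475, so the balance reaches zero during payment 35.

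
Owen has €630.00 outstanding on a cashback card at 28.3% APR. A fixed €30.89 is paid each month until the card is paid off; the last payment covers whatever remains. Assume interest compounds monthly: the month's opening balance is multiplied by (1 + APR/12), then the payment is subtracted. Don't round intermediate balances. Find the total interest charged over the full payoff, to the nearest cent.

Monthly rate r = 28.3%/12 = 2.35833% = 0.0235833.
Payoff takes n = ⌈−ln(1 − rB₀/P)/ln(1+r)⌉ = ⌈28.135⌉ = 29 payments; the last is €4.21.
Total paid = 28·€30.89 + €4.21 = €869.13.
Total interest = total paid − principal = €869.13 − €630.00 = €239.13.

€239.13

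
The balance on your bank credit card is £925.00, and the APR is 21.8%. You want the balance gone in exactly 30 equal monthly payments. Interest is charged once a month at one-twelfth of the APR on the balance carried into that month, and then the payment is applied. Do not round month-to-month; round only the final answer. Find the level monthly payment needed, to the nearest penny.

Monthly rate r = 21.8%/12 = 1.81667% = 0.0181667.
Level-payment amortization: P = B₀·r / (1 − (1+r)^(−n)) = 925.00·0.0181667 / (1 − 1.01817^(−30)).
Denominator 1 − (1+r)^(−30) = 0.417315108.
P = 16.8042 / 0.417315108 ≈ 40.27.

£40.27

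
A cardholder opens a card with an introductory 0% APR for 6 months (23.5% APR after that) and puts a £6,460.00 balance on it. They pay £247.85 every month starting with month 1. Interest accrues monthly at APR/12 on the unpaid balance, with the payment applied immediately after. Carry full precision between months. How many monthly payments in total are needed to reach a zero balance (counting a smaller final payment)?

32 payments

Promo months 1–6 at r₀ = 0%/12 = 0; months 7+ at r₁ = 23.5%/12 = 0.0195833.
After month 6 (no interest yet): B = £6,460.00 − 6·£247.85 = £4,972.90.
Then at r₁ with £247.85/mo: n₂ = −ln(1 − r₁·B/P)/ln(1+r₁) ≈ 25.73 → 26 more payments.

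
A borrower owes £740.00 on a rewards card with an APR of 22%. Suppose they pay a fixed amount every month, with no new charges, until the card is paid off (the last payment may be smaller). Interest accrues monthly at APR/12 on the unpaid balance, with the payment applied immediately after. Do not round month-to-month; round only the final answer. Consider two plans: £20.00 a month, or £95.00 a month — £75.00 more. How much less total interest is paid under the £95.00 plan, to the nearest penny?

£442.71

Monthly rate r = 22%/12 = 1.83333% = 0.0183333.
At £20.00/mo: n = ⌈−ln(1 − rB₀/P)/ln(1+r)⌉ = 63 payments (last £8.70); total interest = total paid − £740.00 = £508.70.
At £95.00/mo: 9 payments (last £45.99); total interest £65.99.
Interest saved = £508.70 − £65.99 = £442.71.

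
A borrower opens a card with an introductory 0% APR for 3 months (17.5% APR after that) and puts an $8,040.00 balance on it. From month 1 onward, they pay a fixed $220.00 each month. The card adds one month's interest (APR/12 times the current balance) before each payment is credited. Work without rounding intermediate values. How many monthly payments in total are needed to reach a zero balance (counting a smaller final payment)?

50 months

Promo months 1–3 at r₀ = 0%/12 = 0; months 4+ at r₁ = 17.5%/12 = 0.0145833.
After month 3 (no interest yet): B = $8,040.00 − 3·$220.00 = $7,380.00.
Then at r₁ with $220.00/mo: n₂ = −ln(1 − r₁·B/P)/ln(1+r₁) ≈ 46.40 → 47 more payments.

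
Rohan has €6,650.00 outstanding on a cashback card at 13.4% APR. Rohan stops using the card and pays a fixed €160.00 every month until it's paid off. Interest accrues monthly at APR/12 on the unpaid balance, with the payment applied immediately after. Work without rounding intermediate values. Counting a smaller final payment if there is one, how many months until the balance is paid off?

57 payments

Monthly rate r = 13.4%/12 = 1.11667% = 0.0111667.
Recurrence: B ← B·(1+r) − €160.00.
Month 1: interest €74.26; balance after payment €6,564.26.
Month 2: interest €73.30; balance after payment €6,477.56.
Closed form: n = −ln(1 − rB₀/P)/ln(1+r) = −ln(0.53589)/ln(1.01117) ≈ 56.177, so the balance reaches zero during payment 57.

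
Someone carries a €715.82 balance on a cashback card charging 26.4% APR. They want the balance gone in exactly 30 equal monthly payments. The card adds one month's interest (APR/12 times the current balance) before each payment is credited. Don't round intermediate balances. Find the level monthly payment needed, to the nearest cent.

Monthly rate r = 26.4%/12 = 2.2% = 0.022.
Level-payment amortization: P = B₀·r / (1 − (1+r)^(−n)) = 715.82·0.022 / (1 − 1.022^(−30)).
Denominator 1 − (1+r)^(−30) = 0.479437204.
P = 15.748 / 0.479437204 ≈ 32.85.

€32.85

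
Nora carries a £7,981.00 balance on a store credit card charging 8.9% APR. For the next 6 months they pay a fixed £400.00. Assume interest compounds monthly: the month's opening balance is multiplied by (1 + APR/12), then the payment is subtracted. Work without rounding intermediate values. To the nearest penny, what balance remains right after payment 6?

£5,897.86

Monthly rate r = 8.9%/12 = 0.741667% = 0.00741667.
Each month: B ← B·(1+r) − £400.00.
Month 1: interest £59.19; balance after payment £7,640.19.
Month 2: interest £56.66; balance after payment £7,296.86.
Month 3: interest £54.12; balance after payment £6,950.98.
Month 4: interest £51.55; balance after payment £6,602.53.
Month 5: interest £48.97; balance after payment £6,251.50.
Month 6: interest £46.37; balance after payment £5,897.86.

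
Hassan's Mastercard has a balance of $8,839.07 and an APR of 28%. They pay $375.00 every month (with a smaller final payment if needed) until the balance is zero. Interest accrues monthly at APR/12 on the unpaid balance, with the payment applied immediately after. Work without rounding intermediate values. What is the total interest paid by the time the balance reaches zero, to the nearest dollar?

$4,144

Monthly rate r = 28%/12 = 2.33333% = 0.0233333.
Payoff takes n = ⌈−ln(1 − rB₀/P)/ln(1+r)⌉ = ⌈34.618⌉ = 35 payments; the last is $232.84.
Total paid = 34·$375.00 + $232.84 = $12,982.84.
Total interest = total paid − principal = $12,982.84 − $8,839.07 = $4,143.77.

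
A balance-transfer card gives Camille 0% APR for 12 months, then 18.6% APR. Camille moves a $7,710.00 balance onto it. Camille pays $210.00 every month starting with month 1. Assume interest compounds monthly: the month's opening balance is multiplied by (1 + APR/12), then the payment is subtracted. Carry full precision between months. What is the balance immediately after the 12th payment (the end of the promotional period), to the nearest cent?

Promo months 1–12 at r₀ = 0%/12 = 0; months 13+ at r₁ = 18.6%/12 = 0.0155.
After month 12 (no interest yet): B = $7,710.00 − 12·$210.00 = $5,190.00.

$5,190.00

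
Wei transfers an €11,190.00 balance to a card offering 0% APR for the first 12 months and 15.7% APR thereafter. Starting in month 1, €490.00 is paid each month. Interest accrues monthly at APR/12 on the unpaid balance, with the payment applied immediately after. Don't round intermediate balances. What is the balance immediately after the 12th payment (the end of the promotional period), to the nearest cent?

€5,310.00

Promo months 1–12 at r₀ = 0%/12 = 0; months 13+ at r₁ = 15.7%/12 = 0.0130833.
After month 12 (no interest yet): B = €11,190.00 − 12·€490.00 = €5,310.00.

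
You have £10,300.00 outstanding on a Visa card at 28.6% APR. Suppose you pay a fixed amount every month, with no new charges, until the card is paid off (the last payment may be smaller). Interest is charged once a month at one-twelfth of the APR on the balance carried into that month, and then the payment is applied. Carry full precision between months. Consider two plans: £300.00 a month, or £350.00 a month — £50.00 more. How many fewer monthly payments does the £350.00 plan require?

Monthly rate r = 28.6%/12 = 2.38333% = 0.0238333.
At £300.00/mo: n = ⌈−ln(1 − rB₀/P)/ln(1+r)⌉ = 73 payments (last £120.65); total interest = total paid − £10,300.00 = £11,420.65.
At £350.00/mo: 52 payments (last £110.03); total interest £7,660.03.
Payments saved = 73 − 52 = 21.

21 fewer payments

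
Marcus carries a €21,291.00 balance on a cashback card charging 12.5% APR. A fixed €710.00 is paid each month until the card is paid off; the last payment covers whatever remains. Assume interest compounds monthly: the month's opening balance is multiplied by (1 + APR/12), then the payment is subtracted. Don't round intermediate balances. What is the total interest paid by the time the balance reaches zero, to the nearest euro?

€4,368

Monthly rate r = 12.5%/12 = 1.04167% = 0.0104167.
Payoff takes n = ⌈−ln(1 − rB₀/P)/ln(1+r)⌉ = ⌈36.139⌉ = 37 payments; the last is €99.18.
Total paid = 36·€710.00 + €99.18 = €25,659.18.
Total interest = total paid − principal = €25,659.18 − €21,291.00 = €4,368.18.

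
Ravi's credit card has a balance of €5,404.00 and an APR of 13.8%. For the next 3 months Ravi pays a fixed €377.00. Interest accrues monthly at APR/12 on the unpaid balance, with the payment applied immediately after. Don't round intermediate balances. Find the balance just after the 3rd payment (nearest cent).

€4,448.53

Monthly rate r = 13.8%/12 = 1.15% = 0.0115.
Each month: B ← B·(1+r) − €377.00.
Month 1: interest €62.15; balance after payment €5,089.15.
Month 2: interest €58.53; balance after payment €4,770.67.
Month 3: interest €54.86; balance after payment €4,448.53.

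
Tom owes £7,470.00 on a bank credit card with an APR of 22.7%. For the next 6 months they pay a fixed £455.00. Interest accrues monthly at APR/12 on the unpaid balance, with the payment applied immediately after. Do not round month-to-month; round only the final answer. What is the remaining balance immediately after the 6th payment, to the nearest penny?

£5,496.56

Monthly rate r = 22.7%/12 = 1.89167% = 0.0189167.
Each month: B ← B·(1+r) − £455.00.
Month 1: interest £141.31; balance after payment £7,156.31.
Month 2: interest £135.37; balance after payment £6,836.68.
Month 3: interest £129.33; balance after payment £6,511.01.
Month 4: interest £123.17; balance after payment £6,179.17.
Month 5: interest £116.89; balance after payment £5,841.06.
Month 6: interest £110.49; balance after payment £5,496.56.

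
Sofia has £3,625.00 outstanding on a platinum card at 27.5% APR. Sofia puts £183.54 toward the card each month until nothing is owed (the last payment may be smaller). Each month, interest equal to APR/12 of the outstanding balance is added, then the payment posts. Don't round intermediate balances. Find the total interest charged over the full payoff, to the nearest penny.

Monthly rate r = 27.5%/12 = 2.29167% = 0.0229167.
Payoff takes n = ⌈−ln(1 − rB₀/P)/ln(1+r)⌉ = ⌈26.596⌉ = 27 payments; the last is £109.81.
Total paid = 26·£183.54 + £109.81 = £4,881.85.
Total interest = total paid − principal = £4,881.85 − £3,625.00 = £1,256.85.

£1,256.85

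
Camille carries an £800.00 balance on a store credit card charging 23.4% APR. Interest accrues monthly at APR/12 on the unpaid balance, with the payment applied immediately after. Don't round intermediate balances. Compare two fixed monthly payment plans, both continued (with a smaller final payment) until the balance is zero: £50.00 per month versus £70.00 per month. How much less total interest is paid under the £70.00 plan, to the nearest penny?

£54.40

Monthly rate r = 23.4%/12 = 1.95% = 0.0195.
At £50.00/mo: n = ⌈−ln(1 − rB₀/P)/ln(1+r)⌉ = 20 payments (last £18.32); total interest = total paid − £800.00 = £168.32.
At £70.00/mo: 14 payments (last £3.92); total interest £113.92.
Interest saved = £168.32 − £113.92 = £54.40.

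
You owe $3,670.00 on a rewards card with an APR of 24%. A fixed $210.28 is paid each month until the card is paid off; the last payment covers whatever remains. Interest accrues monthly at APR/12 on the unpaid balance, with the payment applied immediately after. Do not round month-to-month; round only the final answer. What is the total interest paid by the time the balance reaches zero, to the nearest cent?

$889.48

Monthly rate r = 24%/12 = 2% = 0.02.
Payoff takes n = ⌈−ln(1 − rB₀/P)/ln(1+r)⌉ = ⌈21.681⌉ = 22 payments; the last is $143.60.
Total paid = 21·$210.28 + $143.60 = $4,559.48.
Total interest = total paid − principal = $4,559.48 − $3,670.00 = $889.48.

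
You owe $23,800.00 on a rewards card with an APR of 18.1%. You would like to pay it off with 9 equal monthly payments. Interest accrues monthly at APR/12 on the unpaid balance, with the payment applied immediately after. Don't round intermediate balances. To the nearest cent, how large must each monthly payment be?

$2,847.86

Monthly rate r = 18.1%/12 = 1.50833% = 0.0150833.
Level-payment amortization: P = B₀·r / (1 − (1+r)^(−n)) = 23800.00·0.0150833 / (1 − 1.01508^(−9)).
Denominator 1 − (1+r)^(−9) = 0.126053745.
P = 358.983 / 0.126053745 ≈ 2847.86.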